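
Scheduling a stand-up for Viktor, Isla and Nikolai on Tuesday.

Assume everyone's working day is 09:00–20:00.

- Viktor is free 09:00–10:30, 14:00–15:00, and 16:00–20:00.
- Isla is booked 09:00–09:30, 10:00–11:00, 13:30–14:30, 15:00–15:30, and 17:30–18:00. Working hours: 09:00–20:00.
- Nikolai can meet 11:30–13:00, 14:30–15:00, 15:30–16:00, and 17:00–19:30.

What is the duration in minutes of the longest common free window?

Isla free within 09:00–20:00: 09:30–10:00, 11:00–13:30, 14:30–15:00, 15:30–17:30, 18:00–20:00.
Viktor ∩ Isla: 09:30–10:00, 14:30–15:00, 16:00–17:30, 18:00–20:00.
Viktor ∩ Isla ∩ Nikolai: 14:30–15:00, 17:00–17:30, 18:00–19:30.
Common window lengths: 30, 30, 90 min; longest is 90.

90 minutes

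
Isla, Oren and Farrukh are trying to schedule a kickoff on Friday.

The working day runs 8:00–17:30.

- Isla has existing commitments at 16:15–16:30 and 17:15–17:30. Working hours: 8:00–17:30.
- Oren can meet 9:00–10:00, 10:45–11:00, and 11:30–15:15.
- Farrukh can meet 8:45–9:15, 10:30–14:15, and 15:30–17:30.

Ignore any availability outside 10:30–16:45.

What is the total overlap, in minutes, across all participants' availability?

180 minutes

Isla free within 08:00–17:30: 08:00–16:15, 16:30–17:15.
Isla ∩ Oren: 09:00–10:00, 10:45–11:00, 11:30–15:15.
Isla ∩ Oren ∩ Farrukh: 09:00–09:15, 10:45–11:00, 11:30–14:15.
Restricted to 10:30–16:45: 10:45–11:00, 11:30–14:15.
Total common minutes: 15 + 165 = 180.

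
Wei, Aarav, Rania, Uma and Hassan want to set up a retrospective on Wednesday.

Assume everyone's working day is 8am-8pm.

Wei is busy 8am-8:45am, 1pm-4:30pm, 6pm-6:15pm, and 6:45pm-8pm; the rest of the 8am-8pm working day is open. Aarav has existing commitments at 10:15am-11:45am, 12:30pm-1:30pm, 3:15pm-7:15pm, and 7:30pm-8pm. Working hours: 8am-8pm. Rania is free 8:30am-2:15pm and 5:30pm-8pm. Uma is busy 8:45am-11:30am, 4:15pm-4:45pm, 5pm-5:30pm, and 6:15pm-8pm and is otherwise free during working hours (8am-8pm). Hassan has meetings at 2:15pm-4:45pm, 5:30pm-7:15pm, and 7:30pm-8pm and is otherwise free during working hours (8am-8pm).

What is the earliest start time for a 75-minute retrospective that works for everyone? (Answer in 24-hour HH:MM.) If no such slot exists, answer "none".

Wei free within 08:00–20:00: 08:45–13:00, 16:30–18:00, 18:15–18:45.
Aarav free within 08:00–20:00: 08:00–10:15, 11:45–12:30, 13:30–15:15, 19:15–19:30.
Uma free within 08:00–20:00: 08:00–08:45, 11:30–16:15, 16:45–17:00, 17:30–18:15.
Hassan free within 08:00–20:00: 08:00–14:15, 16:45–17:30, 19:15–19:30.
Wei ∩ Aarav: 08:45–10:15, 11:45–12:30.
Wei ∩ Aarav ∩ Rania: 08:45–10:15, 11:45–12:30.
Wei ∩ Aarav ∩ Rania ∩ Uma: 11:45–12:30.
Wei ∩ Aarav ∩ Rania ∩ Uma ∩ Hassan: 11:45–12:30.
Windows ≥ 75 min: (none).

none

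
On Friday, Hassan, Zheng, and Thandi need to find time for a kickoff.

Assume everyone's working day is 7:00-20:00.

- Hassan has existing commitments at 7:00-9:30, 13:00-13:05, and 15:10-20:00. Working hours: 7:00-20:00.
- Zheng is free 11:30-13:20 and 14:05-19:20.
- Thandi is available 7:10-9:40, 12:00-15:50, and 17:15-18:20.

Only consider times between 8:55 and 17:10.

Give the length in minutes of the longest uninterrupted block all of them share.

65 minutes

Hassan free within 07:00–20:00: 09:30–13:00, 13:05–15:10.
Hassan ∩ Zheng: 11:30–13:00, 13:05–13:20, 14:05–15:10.
Hassan ∩ Zheng ∩ Thandi: 12:00–13:00, 13:05–13:20, 14:05–15:10.
Restricted to 08:55–17:10: 12:00–13:00, 13:05–13:20, 14:05–15:10.
Common window lengths: 60, 15, 65 min; longest is 65.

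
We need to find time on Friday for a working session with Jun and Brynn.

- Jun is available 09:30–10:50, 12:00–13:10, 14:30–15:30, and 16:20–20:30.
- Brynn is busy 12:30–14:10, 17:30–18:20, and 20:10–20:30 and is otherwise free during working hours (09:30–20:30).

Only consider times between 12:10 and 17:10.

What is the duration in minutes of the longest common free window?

60 minutes

Brynn free within 09:30–20:30: 09:30–12:30, 14:10–17:30, 18:20–20:10.
Jun ∩ Brynn: 09:30–10:50, 12:00–12:30, 14:30–15:30, 16:20–17:30, 18:20–20:10.
Restricted to 12:10–17:10: 12:10–12:30, 14:30–15:30, 16:20–17:10.
Common window lengths: 20, 60, 50 min; longest is 60.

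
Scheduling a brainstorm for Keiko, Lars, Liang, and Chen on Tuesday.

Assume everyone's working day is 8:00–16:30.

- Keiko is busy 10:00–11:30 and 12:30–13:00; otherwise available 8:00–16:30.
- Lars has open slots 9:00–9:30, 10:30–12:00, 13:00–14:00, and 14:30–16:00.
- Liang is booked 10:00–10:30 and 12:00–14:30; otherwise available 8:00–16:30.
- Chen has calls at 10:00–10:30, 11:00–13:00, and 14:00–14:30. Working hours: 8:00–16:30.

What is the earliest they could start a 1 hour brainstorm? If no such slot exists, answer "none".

14:30

Keiko free within 08:00–16:30: 08:00–10:00, 11:30–12:30, 13:00–16:30.
Liang free within 08:00–16:30: 08:00–10:00, 10:30–12:00, 14:30–16:30.
Chen free within 08:00–16:30: 08:00–10:00, 10:30–11:00, 13:00–14:00, 14:30–16:30.
Keiko ∩ Lars: 09:00–09:30, 11:30–12:00, 13:00–14:00, 14:30–16:00.
Keiko ∩ Lars ∩ Liang: 09:00–09:30, 11:30–12:00, 14:30–16:00.
Keiko ∩ Lars ∩ Liang ∩ Chen: 09:00–09:30, 14:30–16:00.
Windows ≥ 60 min: 14:30–16:00.
Earliest such window starts at 14:30.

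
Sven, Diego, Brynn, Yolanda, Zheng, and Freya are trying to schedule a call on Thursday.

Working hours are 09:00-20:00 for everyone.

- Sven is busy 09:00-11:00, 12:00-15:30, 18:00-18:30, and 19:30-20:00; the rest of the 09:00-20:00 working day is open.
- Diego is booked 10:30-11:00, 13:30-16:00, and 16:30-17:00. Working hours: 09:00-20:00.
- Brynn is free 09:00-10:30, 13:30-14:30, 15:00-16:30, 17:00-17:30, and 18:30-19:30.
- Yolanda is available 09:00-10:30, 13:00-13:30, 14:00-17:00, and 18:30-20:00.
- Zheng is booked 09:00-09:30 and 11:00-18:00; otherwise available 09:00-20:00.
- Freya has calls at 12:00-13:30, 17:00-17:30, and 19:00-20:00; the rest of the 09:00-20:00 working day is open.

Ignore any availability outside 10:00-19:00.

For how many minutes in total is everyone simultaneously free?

Sven free within 09:00–20:00: 11:00–12:00, 15:30–18:00, 18:30–19:30.
Diego free within 09:00–20:00: 09:00–10:30, 11:00–13:30, 16:00–16:30, 17:00–20:00.
Zheng free within 09:00–20:00: 09:30–11:00, 18:00–20:00.
Freya free within 09:00–20:00: 09:00–12:00, 13:30–17:00, 17:30–19:00.
Sven ∩ Diego: 11:00–12:00, 16:00–16:30, 17:00–18:00, 18:30–19:30.
Sven ∩ Diego ∩ Brynn: 16:00–16:30, 17:00–17:30, 18:30–19:30.
Sven ∩ Diego ∩ Brynn ∩ Yolanda: 16:00–16:30, 18:30–19:30.
Sven ∩ Diego ∩ Brynn ∩ Yolanda ∩ Zheng: 18:30–19:30.
Sven ∩ Diego ∩ Brynn ∩ Yolanda ∩ Zheng ∩ Freya: 18:30–19:00.
Restricted to 10:00–19:00: 18:30–19:00.
Total common minutes: 30.

30 minutes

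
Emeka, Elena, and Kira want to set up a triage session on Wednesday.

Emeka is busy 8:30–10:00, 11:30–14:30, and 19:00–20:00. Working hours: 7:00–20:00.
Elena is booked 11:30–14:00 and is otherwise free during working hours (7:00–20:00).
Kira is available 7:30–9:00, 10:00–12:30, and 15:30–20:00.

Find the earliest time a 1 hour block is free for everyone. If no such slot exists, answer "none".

Emeka free within 07:00–20:00: 07:00–08:30, 10:00–11:30, 14:30–19:00.
Elena free within 07:00–20:00: 07:00–11:30, 14:00–20:00.
Emeka ∩ Elena: 07:00–08:30, 10:00–11:30, 14:30–19:00.
Emeka ∩ Elena ∩ Kira: 07:30–08:30, 10:00–11:30, 15:30–19:00.
Windows ≥ 60 min: 07:30–08:30, 10:00–11:30, 15:30–19:00.
Earliest such window starts at 07:30.

07:30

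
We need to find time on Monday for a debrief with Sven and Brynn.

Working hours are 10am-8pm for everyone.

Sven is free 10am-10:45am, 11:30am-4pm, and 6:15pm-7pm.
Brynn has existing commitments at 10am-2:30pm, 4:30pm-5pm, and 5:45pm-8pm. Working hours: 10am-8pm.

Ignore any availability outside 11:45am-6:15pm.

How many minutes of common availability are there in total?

Brynn free within 10:00–20:00: 14:30–16:30, 17:00–17:45.
Sven ∩ Brynn: 14:30–16:00.
Restricted to 11:45–18:15: 14:30–16:00.
Total common minutes: 90.

90 minutes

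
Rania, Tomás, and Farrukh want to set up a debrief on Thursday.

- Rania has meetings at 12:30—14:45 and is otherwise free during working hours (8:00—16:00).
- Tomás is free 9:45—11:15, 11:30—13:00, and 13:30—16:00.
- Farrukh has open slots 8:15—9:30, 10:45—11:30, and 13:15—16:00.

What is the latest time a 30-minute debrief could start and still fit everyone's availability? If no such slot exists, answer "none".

Rania free within 08:00–16:00: 08:00–12:30, 14:45–16:00.
Rania ∩ Tomás: 09:45–11:15, 11:30–12:30, 14:45–16:00.
Rania ∩ Tomás ∩ Farrukh: 10:45–11:15, 14:45–16:00.
Windows ≥ 30 min: 10:45–11:15, 14:45–16:00.
Latest start in the last window 14:45–16:00 is 16:00 − 30 min = 15:30.

15:30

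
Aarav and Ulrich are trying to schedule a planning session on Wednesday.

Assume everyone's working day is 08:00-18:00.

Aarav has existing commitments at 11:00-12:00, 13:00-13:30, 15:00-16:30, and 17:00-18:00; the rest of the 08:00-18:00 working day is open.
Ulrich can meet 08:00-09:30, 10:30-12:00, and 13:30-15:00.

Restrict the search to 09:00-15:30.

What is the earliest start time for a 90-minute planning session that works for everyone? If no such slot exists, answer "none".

13:30

Aarav free within 08:00–18:00: 08:00–11:00, 12:00–13:00, 13:30–15:00, 16:30–17:00.
Aarav ∩ Ulrich: 08:00–09:30, 10:30–11:00, 13:30–15:00.
Restricted to 09:00–15:30: 09:00–09:30, 10:30–11:00, 13:30–15:00.
Windows ≥ 90 min: 13:30–15:00.
Earliest such window starts at 13:30.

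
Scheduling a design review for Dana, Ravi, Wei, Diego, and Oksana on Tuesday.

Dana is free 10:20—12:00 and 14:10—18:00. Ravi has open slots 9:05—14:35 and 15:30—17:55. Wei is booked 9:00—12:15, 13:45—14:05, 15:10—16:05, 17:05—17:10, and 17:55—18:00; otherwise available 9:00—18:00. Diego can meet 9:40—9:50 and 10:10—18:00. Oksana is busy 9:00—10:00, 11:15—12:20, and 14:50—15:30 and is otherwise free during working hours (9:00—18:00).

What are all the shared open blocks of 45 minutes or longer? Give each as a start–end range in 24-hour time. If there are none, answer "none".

Wei free within 09:00–18:00: 12:15–13:45, 14:05–15:10, 16:05–17:05, 17:10–17:55.
Oksana free within 09:00–18:00: 10:00–11:15, 12:20–14:50, 15:30–18:00.
Dana ∩ Ravi: 10:20–12:00, 14:10–14:35, 15:30–17:55.
Dana ∩ Ravi ∩ Wei: 14:10–14:35, 16:05–17:05, 17:10–17:55.
Dana ∩ Ravi ∩ Wei ∩ Diego: 14:10–14:35, 16:05–17:05, 17:10–17:55.
Dana ∩ Ravi ∩ Wei ∩ Diego ∩ Oksana: 14:10–14:35, 16:05–17:05, 17:10–17:55.
Windows ≥ 45 min: 16:05–17:05, 17:10–17:55.

16:05–17:05, 17:10–17:55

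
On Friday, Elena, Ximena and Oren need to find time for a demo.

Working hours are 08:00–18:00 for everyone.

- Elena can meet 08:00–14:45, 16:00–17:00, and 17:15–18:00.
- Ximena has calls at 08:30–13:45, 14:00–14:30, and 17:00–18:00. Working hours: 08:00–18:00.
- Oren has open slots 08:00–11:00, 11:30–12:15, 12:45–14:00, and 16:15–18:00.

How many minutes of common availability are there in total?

90 minutes

Ximena free within 08:00–18:00: 08:00–08:30, 13:45–14:00, 14:30–17:00.
Elena ∩ Ximena: 08:00–08:30, 13:45–14:00, 14:30–14:45, 16:00–17:00.
Elena ∩ Ximena ∩ Oren: 08:00–08:30, 13:45–14:00, 16:15–17:00.
Total common minutes: 30 + 15 + 45 = 90.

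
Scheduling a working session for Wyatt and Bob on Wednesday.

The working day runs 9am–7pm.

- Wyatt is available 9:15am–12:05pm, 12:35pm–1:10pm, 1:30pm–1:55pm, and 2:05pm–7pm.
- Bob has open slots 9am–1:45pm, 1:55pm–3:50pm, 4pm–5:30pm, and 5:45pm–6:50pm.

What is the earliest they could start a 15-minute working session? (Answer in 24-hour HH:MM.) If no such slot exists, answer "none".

Wyatt ∩ Bob: 09:15–12:05, 12:35–13:10, 13:30–13:45, 14:05–15:50, 16:00–17:30, 17:45–18:50.
Windows ≥ 15 min: 09:15–12:05, 12:35–13:10, 13:30–13:45, 14:05–15:50, 16:00–17:30, 17:45–18:50.
Earliest such window starts at 09:15.

09:15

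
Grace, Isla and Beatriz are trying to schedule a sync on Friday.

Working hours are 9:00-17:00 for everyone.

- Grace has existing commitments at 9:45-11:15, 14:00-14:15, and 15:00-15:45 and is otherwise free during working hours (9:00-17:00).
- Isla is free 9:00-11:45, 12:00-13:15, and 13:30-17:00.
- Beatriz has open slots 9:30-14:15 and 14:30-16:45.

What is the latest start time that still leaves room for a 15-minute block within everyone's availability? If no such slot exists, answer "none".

Grace free within 09:00–17:00: 09:00–09:45, 11:15–14:00, 14:15–15:00, 15:45–17:00.
Grace ∩ Isla: 09:00–09:45, 11:15–11:45, 12:00–13:15, 13:30–14:00, 14:15–15:00, 15:45–17:00.
Grace ∩ Isla ∩ Beatriz: 09:30–09:45, 11:15–11:45, 12:00–13:15, 13:30–14:00, 14:30–15:00, 15:45–16:45.
Windows ≥ 15 min: 09:30–09:45, 11:15–11:45, 12:00–13:15, 13:30–14:00, 14:30–15:00, 15:45–16:45.
Latest start in the last window 15:45–16:45 is 16:45 − 15 min = 16:30.

16:30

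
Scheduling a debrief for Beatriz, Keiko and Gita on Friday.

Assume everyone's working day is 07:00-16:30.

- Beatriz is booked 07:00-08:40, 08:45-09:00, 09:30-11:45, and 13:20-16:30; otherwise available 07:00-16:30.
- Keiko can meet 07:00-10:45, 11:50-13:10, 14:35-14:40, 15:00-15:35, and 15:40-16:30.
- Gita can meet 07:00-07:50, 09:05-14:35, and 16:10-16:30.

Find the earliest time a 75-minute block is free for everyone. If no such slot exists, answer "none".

Beatriz free within 07:00–16:30: 08:40–08:45, 09:00–09:30, 11:45–13:20.
Beatriz ∩ Keiko: 08:40–08:45, 09:00–09:30, 11:50–13:10.
Beatriz ∩ Keiko ∩ Gita: 09:05–09:30, 11:50–13:10.
Windows ≥ 75 min: 11:50–13:10.
Earliest such window starts at 11:50.

11:50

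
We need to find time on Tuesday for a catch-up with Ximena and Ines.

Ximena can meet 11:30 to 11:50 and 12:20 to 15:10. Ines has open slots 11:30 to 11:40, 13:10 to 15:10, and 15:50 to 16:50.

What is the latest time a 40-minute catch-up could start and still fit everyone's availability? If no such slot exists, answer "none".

Ximena ∩ Ines: 11:30–11:40, 13:10–15:10.
Windows ≥ 40 min: 13:10–15:10.
Latest start in the last window 13:10–15:10 is 15:10 − 40 min = 14:30.

14:30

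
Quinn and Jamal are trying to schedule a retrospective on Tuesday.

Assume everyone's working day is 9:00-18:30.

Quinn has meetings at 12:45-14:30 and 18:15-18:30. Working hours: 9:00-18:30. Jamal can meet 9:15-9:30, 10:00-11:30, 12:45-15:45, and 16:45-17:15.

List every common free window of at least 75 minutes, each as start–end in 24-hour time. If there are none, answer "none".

Quinn free within 09:00–18:30: 09:00–12:45, 14:30–18:15.
Quinn ∩ Jamal: 09:15–09:30, 10:00–11:30, 14:30–15:45, 16:45–17:15.
Windows ≥ 75 min: 10:00–11:30, 14:30–15:45.

10:00–11:30, 14:30–15:45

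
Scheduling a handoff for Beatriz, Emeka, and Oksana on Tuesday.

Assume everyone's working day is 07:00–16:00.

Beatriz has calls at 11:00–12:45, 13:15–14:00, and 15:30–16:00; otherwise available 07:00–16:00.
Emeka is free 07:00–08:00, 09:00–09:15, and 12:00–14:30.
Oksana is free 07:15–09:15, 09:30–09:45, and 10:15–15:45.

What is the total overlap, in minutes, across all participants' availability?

Beatriz free within 07:00–16:00: 07:00–11:00, 12:45–13:15, 14:00–15:30.
Beatriz ∩ Emeka: 07:00–08:00, 09:00–09:15, 12:45–13:15, 14:00–14:30.
Beatriz ∩ Emeka ∩ Oksana: 07:15–08:00, 09:00–09:15, 12:45–13:15, 14:00–14:30.
Total common minutes: 45 + 15 + 30 + 30 = 120.

120 minutes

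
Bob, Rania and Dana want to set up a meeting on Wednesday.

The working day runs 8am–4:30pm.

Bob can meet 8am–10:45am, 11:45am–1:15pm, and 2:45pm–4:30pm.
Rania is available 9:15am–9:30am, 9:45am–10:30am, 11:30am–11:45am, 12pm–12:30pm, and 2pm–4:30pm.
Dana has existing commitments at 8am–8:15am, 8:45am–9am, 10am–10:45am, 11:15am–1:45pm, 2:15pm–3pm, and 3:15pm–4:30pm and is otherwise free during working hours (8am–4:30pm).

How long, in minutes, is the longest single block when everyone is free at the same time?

15 minutes

Dana free within 08:00–16:30: 08:15–08:45, 09:00–10:00, 10:45–11:15, 13:45–14:15, 15:00–15:15.
Bob ∩ Rania: 09:15–09:30, 09:45–10:30, 12:00–12:30, 14:45–16:30.
Bob ∩ Rania ∩ Dana: 09:15–09:30, 09:45–10:00, 15:00–15:15.
Common window lengths: 15, 15, 15 min; longest is 15.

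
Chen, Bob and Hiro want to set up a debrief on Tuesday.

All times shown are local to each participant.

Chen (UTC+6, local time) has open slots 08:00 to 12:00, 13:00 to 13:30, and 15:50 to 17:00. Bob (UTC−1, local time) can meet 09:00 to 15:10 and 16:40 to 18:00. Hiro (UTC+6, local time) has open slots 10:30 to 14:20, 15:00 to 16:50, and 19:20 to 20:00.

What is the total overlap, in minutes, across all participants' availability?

Chen → UTC: 02:00–06:00, 07:00–07:30, 09:50–11:00.
Bob → UTC: 10:00–16:10, 17:40–19:00.
Hiro → UTC: 04:30–08:20, 09:00–10:50, 13:20–14:00.
Chen ∩ Bob: 10:00–11:00.
Chen ∩ Bob ∩ Hiro: 10:00–10:50.
Total common minutes: 50.

50 minutes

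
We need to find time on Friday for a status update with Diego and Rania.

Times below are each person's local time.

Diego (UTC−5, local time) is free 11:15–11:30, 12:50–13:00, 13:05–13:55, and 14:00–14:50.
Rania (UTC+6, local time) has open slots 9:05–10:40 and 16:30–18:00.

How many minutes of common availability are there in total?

Diego → UTC: 16:15–16:30, 17:50–18:00, 18:05–18:55, 19:00–19:50.
Rania → UTC: 03:05–04:40, 10:30–12:00.
Diego ∩ Rania: (none).
Total common minutes: 0.

0 minutes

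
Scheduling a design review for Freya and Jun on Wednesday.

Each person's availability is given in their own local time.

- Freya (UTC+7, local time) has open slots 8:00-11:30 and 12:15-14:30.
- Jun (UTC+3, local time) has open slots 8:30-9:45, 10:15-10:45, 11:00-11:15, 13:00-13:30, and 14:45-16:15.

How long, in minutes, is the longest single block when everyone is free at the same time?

Freya → UTC: 01:00–04:30, 05:15–07:30.
Jun → UTC: 05:30–06:45, 07:15–07:45, 08:00–08:15, 10:00–10:30, 11:45–13:15.
Freya ∩ Jun: 05:30–06:45, 07:15–07:30.
Common window lengths: 75, 15 min; longest is 75.

75 minutes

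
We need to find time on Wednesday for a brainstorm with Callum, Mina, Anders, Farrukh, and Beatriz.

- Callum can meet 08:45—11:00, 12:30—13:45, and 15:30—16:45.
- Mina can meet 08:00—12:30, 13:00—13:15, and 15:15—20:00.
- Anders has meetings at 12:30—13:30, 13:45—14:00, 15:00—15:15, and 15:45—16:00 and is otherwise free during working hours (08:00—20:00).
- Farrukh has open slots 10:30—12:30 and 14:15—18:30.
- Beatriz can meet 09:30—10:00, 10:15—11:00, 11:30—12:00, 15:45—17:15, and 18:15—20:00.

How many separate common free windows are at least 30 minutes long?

2

Anders free within 08:00–20:00: 08:00–12:30, 13:30–13:45, 14:00–15:00, 15:15–15:45, 16:00–20:00.
Callum ∩ Mina: 08:45–11:00, 13:00–13:15, 15:30–16:45.
Callum ∩ Mina ∩ Anders: 08:45–11:00, 15:30–15:45, 16:00–16:45.
Callum ∩ Mina ∩ Anders ∩ Farrukh: 10:30–11:00, 15:30–15:45, 16:00–16:45.
Callum ∩ Mina ∩ Anders ∩ Farrukh ∩ Beatriz: 10:30–11:00, 16:00–16:45.
Windows ≥ 30 min: 10:30–11:00, 16:00–16:45.
That's 2 windows.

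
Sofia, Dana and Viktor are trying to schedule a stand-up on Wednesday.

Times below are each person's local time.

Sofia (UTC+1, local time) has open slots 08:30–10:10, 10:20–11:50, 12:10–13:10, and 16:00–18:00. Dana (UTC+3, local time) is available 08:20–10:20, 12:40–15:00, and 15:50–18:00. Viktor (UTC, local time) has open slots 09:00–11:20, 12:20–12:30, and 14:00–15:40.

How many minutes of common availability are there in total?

Sofia → UTC: 07:30–09:10, 09:20–10:50, 11:10–12:10, 15:00–17:00.
Dana → UTC: 05:20–07:20, 09:40–12:00, 12:50–15:00.
Viktor → UTC: 09:00–11:20, 12:20–12:30, 14:00–15:40.
Sofia ∩ Dana: 09:40–10:50, 11:10–12:00.
Sofia ∩ Dana ∩ Viktor: 09:40–10:50, 11:10–11:20.
Total common minutes: 70 + 10 = 80.

80 minutes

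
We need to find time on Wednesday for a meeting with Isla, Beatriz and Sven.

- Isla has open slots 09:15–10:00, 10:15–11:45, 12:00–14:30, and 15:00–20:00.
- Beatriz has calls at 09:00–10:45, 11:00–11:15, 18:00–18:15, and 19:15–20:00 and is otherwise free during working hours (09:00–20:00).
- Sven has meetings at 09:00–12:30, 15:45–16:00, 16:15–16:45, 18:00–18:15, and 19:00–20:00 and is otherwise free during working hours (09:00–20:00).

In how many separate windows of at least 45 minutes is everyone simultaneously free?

Beatriz free within 09:00–20:00: 10:45–11:00, 11:15–18:00, 18:15–19:15.
Sven free within 09:00–20:00: 12:30–15:45, 16:00–16:15, 16:45–18:00, 18:15–19:00.
Isla ∩ Beatriz: 10:45–11:00, 11:15–11:45, 12:00–14:30, 15:00–18:00, 18:15–19:15.
Isla ∩ Beatriz ∩ Sven: 12:30–14:30, 15:00–15:45, 16:00–16:15, 16:45–18:00, 18:15–19:00.
Windows ≥ 45 min: 12:30–14:30, 15:00–15:45, 16:45–18:00, 18:15–19:00.
That's 4 windows.

4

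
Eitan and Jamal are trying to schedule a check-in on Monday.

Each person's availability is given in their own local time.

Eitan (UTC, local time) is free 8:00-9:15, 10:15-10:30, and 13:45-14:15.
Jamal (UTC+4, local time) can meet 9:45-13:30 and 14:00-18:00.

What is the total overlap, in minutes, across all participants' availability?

105 minutes

Eitan → UTC: 08:00–09:15, 10:15–10:30, 13:45–14:15.
Jamal → UTC: 05:45–09:30, 10:00–14:00.
Eitan ∩ Jamal: 08:00–09:15, 10:15–10:30, 13:45–14:00.
Total common minutes: 75 + 15 + 15 = 105.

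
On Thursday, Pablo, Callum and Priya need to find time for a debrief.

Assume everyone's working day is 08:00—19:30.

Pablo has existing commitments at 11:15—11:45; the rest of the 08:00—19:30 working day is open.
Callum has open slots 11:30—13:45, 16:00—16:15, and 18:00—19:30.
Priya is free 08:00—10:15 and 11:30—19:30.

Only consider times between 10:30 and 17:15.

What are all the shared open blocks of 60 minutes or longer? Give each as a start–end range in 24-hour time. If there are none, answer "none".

11:45–13:45

Pablo free within 08:00–19:30: 08:00–11:15, 11:45–19:30.
Pablo ∩ Callum: 11:45–13:45, 16:00–16:15, 18:00–19:30.
Pablo ∩ Callum ∩ Priya: 11:45–13:45, 16:00–16:15, 18:00–19:30.
Restricted to 10:30–17:15: 11:45–13:45, 16:00–16:15.
Windows ≥ 60 min: 11:45–13:45.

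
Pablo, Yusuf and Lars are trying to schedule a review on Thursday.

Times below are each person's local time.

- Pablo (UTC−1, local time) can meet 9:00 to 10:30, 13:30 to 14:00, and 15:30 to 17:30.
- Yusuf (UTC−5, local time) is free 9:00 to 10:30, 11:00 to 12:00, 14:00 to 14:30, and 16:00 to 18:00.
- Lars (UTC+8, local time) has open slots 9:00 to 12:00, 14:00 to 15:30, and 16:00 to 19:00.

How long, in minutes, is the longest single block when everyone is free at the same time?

0 minutes

Pablo → UTC: 10:00–11:30, 14:30–15:00, 16:30–18:30.
Yusuf → UTC: 14:00–15:30, 16:00–17:00, 19:00–19:30, 21:00–23:00.
Lars → UTC: 01:00–04:00, 06:00–07:30, 08:00–11:00.
Pablo ∩ Yusuf: 14:30–15:00, 16:30–17:00.
Pablo ∩ Yusuf ∩ Lars: (none).
No common window.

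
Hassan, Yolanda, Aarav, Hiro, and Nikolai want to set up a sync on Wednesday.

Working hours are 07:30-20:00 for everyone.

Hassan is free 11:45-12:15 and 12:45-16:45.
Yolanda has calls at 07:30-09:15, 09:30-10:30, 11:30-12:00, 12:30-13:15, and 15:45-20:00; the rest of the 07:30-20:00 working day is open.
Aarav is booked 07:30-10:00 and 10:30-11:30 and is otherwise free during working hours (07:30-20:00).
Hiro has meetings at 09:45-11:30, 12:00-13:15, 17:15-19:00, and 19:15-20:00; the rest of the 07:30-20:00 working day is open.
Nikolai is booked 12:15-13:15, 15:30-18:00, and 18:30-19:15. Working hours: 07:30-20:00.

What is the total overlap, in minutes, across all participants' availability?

Yolanda free within 07:30–20:00: 09:15–09:30, 10:30–11:30, 12:00–12:30, 13:15–15:45.
Aarav free within 07:30–20:00: 10:00–10:30, 11:30–20:00.
Hiro free within 07:30–20:00: 07:30–09:45, 11:30–12:00, 13:15–17:15, 19:00–19:15.
Nikolai free within 07:30–20:00: 07:30–12:15, 13:15–15:30, 18:00–18:30, 19:15–20:00.
Hassan ∩ Yolanda: 12:00–12:15, 13:15–15:45.
Hassan ∩ Yolanda ∩ Aarav: 12:00–12:15, 13:15–15:45.
Hassan ∩ Yolanda ∩ Aarav ∩ Hiro: 13:15–15:45.
Hassan ∩ Yolanda ∩ Aarav ∩ Hiro ∩ Nikolai: 13:15–15:30.
Total common minutes: 135.

135 minutes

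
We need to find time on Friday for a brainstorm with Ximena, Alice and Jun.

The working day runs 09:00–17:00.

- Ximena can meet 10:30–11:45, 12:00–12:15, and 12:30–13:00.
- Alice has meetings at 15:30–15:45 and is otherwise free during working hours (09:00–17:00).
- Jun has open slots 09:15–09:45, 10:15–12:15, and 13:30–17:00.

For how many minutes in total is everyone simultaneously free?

90 minutes

Alice free within 09:00–17:00: 09:00–15:30, 15:45–17:00.
Ximena ∩ Alice: 10:30–11:45, 12:00–12:15, 12:30–13:00.
Ximena ∩ Alice ∩ Jun: 10:30–11:45, 12:00–12:15.
Total common minutes: 75 + 15 = 90.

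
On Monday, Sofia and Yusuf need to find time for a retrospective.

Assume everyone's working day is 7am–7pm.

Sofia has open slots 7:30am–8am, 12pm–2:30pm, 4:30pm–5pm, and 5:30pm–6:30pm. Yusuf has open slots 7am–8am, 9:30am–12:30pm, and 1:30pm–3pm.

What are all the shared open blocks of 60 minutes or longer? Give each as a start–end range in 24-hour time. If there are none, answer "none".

13:30–14:30

Sofia ∩ Yusuf: 07:30–08:00, 12:00–12:30, 13:30–14:30.
Windows ≥ 60 min: 13:30–14:30.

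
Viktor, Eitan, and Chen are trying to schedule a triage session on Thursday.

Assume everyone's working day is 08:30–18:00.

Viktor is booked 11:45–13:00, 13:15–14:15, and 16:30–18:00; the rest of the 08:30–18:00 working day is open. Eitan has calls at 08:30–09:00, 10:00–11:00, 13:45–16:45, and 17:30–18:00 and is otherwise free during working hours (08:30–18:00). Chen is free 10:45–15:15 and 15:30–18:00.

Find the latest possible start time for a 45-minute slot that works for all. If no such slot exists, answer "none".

11:00

Viktor free within 08:30–18:00: 08:30–11:45, 13:00–13:15, 14:15–16:30.
Eitan free within 08:30–18:00: 09:00–10:00, 11:00–13:45, 16:45–17:30.
Viktor ∩ Eitan: 09:00–10:00, 11:00–11:45, 13:00–13:15.
Viktor ∩ Eitan ∩ Chen: 11:00–11:45, 13:00–13:15.
Windows ≥ 45 min: 11:00–11:45.
Latest start in the last window 11:00–11:45 is 11:45 − 45 min = 11:00.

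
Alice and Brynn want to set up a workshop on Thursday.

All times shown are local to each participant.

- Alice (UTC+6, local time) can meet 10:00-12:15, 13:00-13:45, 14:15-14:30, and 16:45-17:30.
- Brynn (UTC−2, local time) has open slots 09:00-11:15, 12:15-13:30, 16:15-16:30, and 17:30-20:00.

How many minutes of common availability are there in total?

Alice → UTC: 04:00–06:15, 07:00–07:45, 08:15–08:30, 10:45–11:30.
Brynn → UTC: 11:00–13:15, 14:15–15:30, 18:15–18:30, 19:30–22:00.
Alice ∩ Brynn: 11:00–11:30.
Total common minutes: 30.

30 minutes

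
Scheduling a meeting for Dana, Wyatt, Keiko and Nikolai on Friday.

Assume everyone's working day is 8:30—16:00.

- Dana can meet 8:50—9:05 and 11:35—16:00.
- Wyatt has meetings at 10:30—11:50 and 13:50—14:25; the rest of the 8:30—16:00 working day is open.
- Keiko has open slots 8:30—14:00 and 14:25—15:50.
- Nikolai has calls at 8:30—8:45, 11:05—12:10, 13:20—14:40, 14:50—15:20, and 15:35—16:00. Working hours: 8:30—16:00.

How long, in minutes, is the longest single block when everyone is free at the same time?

Wyatt free within 08:30–16:00: 08:30–10:30, 11:50–13:50, 14:25–16:00.
Nikolai free within 08:30–16:00: 08:45–11:05, 12:10–13:20, 14:40–14:50, 15:20–15:35.
Dana ∩ Wyatt: 08:50–09:05, 11:50–13:50, 14:25–16:00.
Dana ∩ Wyatt ∩ Keiko: 08:50–09:05, 11:50–13:50, 14:25–15:50.
Dana ∩ Wyatt ∩ Keiko ∩ Nikolai: 08:50–09:05, 12:10–13:20, 14:40–14:50, 15:20–15:35.
Common window lengths: 15, 70, 10, 15 min; longest is 70.

70 minutes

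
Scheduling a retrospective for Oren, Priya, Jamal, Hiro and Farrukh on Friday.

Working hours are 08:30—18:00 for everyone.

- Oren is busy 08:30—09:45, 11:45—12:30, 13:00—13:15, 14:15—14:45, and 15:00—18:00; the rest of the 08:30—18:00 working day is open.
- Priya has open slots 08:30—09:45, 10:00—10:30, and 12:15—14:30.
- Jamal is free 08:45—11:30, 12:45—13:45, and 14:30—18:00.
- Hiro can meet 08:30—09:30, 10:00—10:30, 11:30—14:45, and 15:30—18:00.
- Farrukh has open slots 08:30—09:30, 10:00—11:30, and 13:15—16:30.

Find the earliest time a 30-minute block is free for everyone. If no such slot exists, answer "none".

Oren free within 08:30–18:00: 09:45–11:45, 12:30–13:00, 13:15–14:15, 14:45–15:00.
Oren ∩ Priya: 10:00–10:30, 12:30–13:00, 13:15–14:15.
Oren ∩ Priya ∩ Jamal: 10:00–10:30, 12:45–13:00, 13:15–13:45.
Oren ∩ Priya ∩ Jamal ∩ Hiro: 10:00–10:30, 12:45–13:00, 13:15–13:45.
Oren ∩ Priya ∩ Jamal ∩ Hiro ∩ Farrukh: 10:00–10:30, 13:15–13:45.
Windows ≥ 30 min: 10:00–10:30, 13:15–13:45.
Earliest such window starts at 10:00.

10:00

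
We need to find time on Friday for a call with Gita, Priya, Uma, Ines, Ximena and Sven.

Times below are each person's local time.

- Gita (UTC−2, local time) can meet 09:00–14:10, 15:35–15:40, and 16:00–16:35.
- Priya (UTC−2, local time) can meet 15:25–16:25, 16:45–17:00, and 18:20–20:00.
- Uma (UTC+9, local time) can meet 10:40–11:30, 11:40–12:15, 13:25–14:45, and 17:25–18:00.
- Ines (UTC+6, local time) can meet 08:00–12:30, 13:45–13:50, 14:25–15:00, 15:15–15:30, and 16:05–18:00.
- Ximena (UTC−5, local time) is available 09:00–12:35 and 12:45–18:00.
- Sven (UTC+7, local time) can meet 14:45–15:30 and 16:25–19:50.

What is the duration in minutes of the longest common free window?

0 minutes

Gita → UTC: 11:00–16:10, 17:35–17:40, 18:00–18:35.
Priya → UTC: 17:25–18:25, 18:45–19:00, 20:20–22:00.
Uma → UTC: 01:40–02:30, 02:40–03:15, 04:25–05:45, 08:25–09:00.
Ines → UTC: 02:00–06:30, 07:45–07:50, 08:25–09:00, 09:15–09:30, 10:05–12:00.
Ximena → UTC: 14:00–17:35, 17:45–23:00.
Sven → UTC: 07:45–08:30, 09:25–12:50.
Gita ∩ Priya: 17:35–17:40, 18:00–18:25.
Gita ∩ Priya ∩ Uma: (none).
Gita ∩ Priya ∩ Uma ∩ Ines: (none).
Gita ∩ Priya ∩ Uma ∩ Ines ∩ Ximena: (none).
Gita ∩ Priya ∩ Uma ∩ Ines ∩ Ximena ∩ Sven: (none).
No common window.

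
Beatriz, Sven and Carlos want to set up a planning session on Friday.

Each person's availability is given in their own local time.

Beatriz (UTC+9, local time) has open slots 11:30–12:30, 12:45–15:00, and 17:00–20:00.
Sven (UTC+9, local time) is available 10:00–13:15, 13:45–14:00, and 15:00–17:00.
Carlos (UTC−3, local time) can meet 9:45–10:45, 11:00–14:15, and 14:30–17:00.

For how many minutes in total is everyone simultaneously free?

Beatriz → UTC: 02:30–03:30, 03:45–06:00, 08:00–11:00.
Sven → UTC: 01:00–04:15, 04:45–05:00, 06:00–08:00.
Carlos → UTC: 12:45–13:45, 14:00–17:15, 17:30–20:00.
Beatriz ∩ Sven: 02:30–03:30, 03:45–04:15, 04:45–05:00.
Beatriz ∩ Sven ∩ Carlos: (none).
Total common minutes: 0.

0 minutes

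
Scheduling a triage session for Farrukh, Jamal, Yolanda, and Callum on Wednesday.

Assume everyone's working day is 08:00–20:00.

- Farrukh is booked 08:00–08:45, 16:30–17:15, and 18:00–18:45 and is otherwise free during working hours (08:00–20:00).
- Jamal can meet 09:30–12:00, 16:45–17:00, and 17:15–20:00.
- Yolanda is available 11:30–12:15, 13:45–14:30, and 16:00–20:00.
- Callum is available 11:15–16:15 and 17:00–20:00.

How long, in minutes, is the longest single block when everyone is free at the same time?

Farrukh free within 08:00–20:00: 08:45–16:30, 17:15–18:00, 18:45–20:00.
Farrukh ∩ Jamal: 09:30–12:00, 17:15–18:00, 18:45–20:00.
Farrukh ∩ Jamal ∩ Yolanda: 11:30–12:00, 17:15–18:00, 18:45–20:00.
Farrukh ∩ Jamal ∩ Yolanda ∩ Callum: 11:30–12:00, 17:15–18:00, 18:45–20:00.
Common window lengths: 30, 45, 75 min; longest is 75.

75 minutes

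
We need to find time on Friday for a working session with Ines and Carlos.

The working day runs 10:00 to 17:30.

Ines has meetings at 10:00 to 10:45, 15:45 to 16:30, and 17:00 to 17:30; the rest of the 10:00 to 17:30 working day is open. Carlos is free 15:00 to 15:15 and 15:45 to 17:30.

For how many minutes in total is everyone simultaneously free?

45 minutes

Ines free within 10:00–17:30: 10:45–15:45, 16:30–17:00.
Ines ∩ Carlos: 15:00–15:15, 16:30–17:00.
Total common minutes: 15 + 30 = 45.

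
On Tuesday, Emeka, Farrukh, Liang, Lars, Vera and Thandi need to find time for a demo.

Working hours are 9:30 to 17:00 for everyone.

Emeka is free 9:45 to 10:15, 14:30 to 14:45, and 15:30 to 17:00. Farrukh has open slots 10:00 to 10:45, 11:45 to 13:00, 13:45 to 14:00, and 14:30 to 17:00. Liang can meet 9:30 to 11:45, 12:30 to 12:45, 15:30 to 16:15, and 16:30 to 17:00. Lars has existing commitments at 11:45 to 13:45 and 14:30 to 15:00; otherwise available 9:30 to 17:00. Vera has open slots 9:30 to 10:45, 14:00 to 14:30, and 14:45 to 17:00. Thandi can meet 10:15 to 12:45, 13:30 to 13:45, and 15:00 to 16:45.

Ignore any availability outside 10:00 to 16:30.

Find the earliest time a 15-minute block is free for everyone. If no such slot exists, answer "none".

15:30

Lars free within 09:30–17:00: 09:30–11:45, 13:45–14:30, 15:00–17:00.
Emeka ∩ Farrukh: 10:00–10:15, 14:30–14:45, 15:30–17:00.
Emeka ∩ Farrukh ∩ Liang: 10:00–10:15, 15:30–16:15, 16:30–17:00.
Emeka ∩ Farrukh ∩ Liang ∩ Lars: 10:00–10:15, 15:30–16:15, 16:30–17:00.
Emeka ∩ Farrukh ∩ Liang ∩ Lars ∩ Vera: 10:00–10:15, 15:30–16:15, 16:30–17:00.
Emeka ∩ Farrukh ∩ Liang ∩ Lars ∩ Vera ∩ Thandi: 15:30–16:15, 16:30–16:45.
Restricted to 10:00–16:30: 15:30–16:15.
Windows ≥ 15 min: 15:30–16:15.
Earliest such window starts at 15:30.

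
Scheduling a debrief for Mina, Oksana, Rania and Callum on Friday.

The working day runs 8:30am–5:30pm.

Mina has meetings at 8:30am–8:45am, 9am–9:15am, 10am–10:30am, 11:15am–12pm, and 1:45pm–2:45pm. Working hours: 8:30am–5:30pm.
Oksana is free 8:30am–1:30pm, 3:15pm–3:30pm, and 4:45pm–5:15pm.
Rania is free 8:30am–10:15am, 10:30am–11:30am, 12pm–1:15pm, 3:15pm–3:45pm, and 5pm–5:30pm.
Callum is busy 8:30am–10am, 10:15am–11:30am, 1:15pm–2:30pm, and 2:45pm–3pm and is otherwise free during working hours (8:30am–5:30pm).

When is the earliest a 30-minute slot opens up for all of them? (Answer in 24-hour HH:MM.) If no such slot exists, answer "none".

Mina free within 08:30–17:30: 08:45–09:00, 09:15–10:00, 10:30–11:15, 12:00–13:45, 14:45–17:30.
Callum free within 08:30–17:30: 10:00–10:15, 11:30–13:15, 14:30–14:45, 15:00–17:30.
Mina ∩ Oksana: 08:45–09:00, 09:15–10:00, 10:30–11:15, 12:00–13:30, 15:15–15:30, 16:45–17:15.
Mina ∩ Oksana ∩ Rania: 08:45–09:00, 09:15–10:00, 10:30–11:15, 12:00–13:15, 15:15–15:30, 17:00–17:15.
Mina ∩ Oksana ∩ Rania ∩ Callum: 12:00–13:15, 15:15–15:30, 17:00–17:15.
Windows ≥ 30 min: 12:00–13:15.
Earliest such window starts at 12:00.

12:00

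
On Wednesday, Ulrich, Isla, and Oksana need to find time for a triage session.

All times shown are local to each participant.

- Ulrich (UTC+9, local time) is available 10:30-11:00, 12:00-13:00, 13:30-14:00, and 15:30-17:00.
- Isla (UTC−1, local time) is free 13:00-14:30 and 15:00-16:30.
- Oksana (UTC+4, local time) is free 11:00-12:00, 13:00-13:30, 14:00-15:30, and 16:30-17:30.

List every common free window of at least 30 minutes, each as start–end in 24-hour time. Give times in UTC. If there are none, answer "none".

none

Ulrich → UTC: 01:30–02:00, 03:00–04:00, 04:30–05:00, 06:30–08:00.
Isla → UTC: 14:00–15:30, 16:00–17:30.
Oksana → UTC: 07:00–08:00, 09:00–09:30, 10:00–11:30, 12:30–13:30.
Ulrich ∩ Isla: (none).
Ulrich ∩ Isla ∩ Oksana: (none).
Windows ≥ 30 min: (none).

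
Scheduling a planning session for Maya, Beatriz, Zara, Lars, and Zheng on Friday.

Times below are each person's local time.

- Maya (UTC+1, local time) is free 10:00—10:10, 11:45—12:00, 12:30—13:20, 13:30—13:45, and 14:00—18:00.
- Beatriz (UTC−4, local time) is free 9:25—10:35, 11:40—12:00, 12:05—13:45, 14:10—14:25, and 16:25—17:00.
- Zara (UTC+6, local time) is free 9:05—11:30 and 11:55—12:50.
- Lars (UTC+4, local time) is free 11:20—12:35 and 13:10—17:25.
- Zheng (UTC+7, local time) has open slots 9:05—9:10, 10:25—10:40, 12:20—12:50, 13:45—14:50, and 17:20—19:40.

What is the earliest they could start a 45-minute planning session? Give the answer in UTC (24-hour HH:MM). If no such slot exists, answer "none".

none

Maya → UTC: 09:00–09:10, 10:45–11:00, 11:30–12:20, 12:30–12:45, 13:00–17:00.
Beatriz → UTC: 13:25–14:35, 15:40–16:00, 16:05–17:45, 18:10–18:25, 20:25–21:00.
Zara → UTC: 03:05–05:30, 05:55–06:50.
Lars → UTC: 07:20–08:35, 09:10–13:25.
Zheng → UTC: 02:05–02:10, 03:25–03:40, 05:20–05:50, 06:45–07:50, 10:20–12:40.
Maya ∩ Beatriz: 13:25–14:35, 15:40–16:00, 16:05–17:00.
Maya ∩ Beatriz ∩ Zara: (none).
Maya ∩ Beatriz ∩ Zara ∩ Lars: (none).
Maya ∩ Beatriz ∩ Zara ∩ Lars ∩ Zheng: (none).
Windows ≥ 45 min: (none).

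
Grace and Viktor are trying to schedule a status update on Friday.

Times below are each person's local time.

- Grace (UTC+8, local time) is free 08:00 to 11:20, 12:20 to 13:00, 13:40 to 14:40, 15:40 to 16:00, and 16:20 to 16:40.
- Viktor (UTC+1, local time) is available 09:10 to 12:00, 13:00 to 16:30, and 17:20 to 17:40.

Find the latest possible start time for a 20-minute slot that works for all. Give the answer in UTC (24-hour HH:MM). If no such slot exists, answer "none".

08:20

Grace → UTC: 00:00–03:20, 04:20–05:00, 05:40–06:40, 07:40–08:00, 08:20–08:40.
Viktor → UTC: 08:10–11:00, 12:00–15:30, 16:20–16:40.
Grace ∩ Viktor: 08:20–08:40.
Windows ≥ 20 min: 08:20–08:40.
Latest start in the last window 08:20–08:40 is 08:40 − 20 min = 08:20.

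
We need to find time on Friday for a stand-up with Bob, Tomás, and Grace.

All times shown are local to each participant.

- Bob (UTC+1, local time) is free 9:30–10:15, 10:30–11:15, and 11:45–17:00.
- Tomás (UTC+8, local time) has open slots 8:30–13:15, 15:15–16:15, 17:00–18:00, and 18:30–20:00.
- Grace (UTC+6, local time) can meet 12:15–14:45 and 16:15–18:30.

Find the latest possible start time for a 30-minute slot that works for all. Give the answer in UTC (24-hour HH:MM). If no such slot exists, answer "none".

Bob → UTC: 08:30–09:15, 09:30–10:15, 10:45–16:00.
Tomás → UTC: 00:30–05:15, 07:15–08:15, 09:00–10:00, 10:30–12:00.
Grace → UTC: 06:15–08:45, 10:15–12:30.
Bob ∩ Tomás: 09:00–09:15, 09:30–10:00, 10:45–12:00.
Bob ∩ Tomás ∩ Grace: 10:45–12:00.
Windows ≥ 30 min: 10:45–12:00.
Latest start in the last window 10:45–12:00 is 12:00 − 30 min = 11:30.

11:30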